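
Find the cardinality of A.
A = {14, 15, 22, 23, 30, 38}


Set A = {14, 15, 22, 23, 30, 38}
Listing elements: 14, 15, 22, 23, 30, 38
Counting: 6 elements
|A| = 6

6


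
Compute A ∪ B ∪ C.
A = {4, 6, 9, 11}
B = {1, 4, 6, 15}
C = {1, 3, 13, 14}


Set A = {4, 6, 9, 11}
Set B = {1, 4, 6, 15}
Set C = {1, 3, 13, 14}
First, A ∪ B = {1, 4, 6, 9, 11, 15}
Then, (A ∪ B) ∪ C = {1, 3, 4, 6, 9, 11, 13, 14, 15}

{1, 3, 4, 6, 9, 11, 13, 14, 15}


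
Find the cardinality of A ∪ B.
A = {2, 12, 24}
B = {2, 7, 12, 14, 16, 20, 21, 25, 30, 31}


Set A = {2, 12, 24}, |A| = 3
Set B = {2, 7, 12, 14, 16, 20, 21, 25, 30, 31}, |B| = 10
A ∩ B = {2, 12}, |A ∩ B| = 2
|A ∪ B| = |A| + |B| - |A ∩ B| = 3 + 10 - 2 = 11

11


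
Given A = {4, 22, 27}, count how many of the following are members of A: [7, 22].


Set A = {4, 22, 27}
Candidates: [7, 22]
Check each candidate:
7 ∉ A, 22 ∈ A
Count of candidates in A: 1

1


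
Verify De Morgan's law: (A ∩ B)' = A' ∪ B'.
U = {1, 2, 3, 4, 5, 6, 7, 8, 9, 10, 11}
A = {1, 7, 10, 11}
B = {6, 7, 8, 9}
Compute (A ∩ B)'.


U = {1, 2, 3, 4, 5, 6, 7, 8, 9, 10, 11}
A = {1, 7, 10, 11}, B = {6, 7, 8, 9}
A ∩ B = {7}
(A ∩ B)' = U \ (A ∩ B) = {1, 2, 3, 4, 5, 6, 8, 9, 10, 11}
Verification via A' ∪ B': A' = {2, 3, 4, 5, 6, 8, 9}, B' = {1, 2, 3, 4, 5, 10, 11}
A' ∪ B' = {1, 2, 3, 4, 5, 6, 8, 9, 10, 11} ✓

{1, 2, 3, 4, 5, 6, 8, 9, 10, 11}


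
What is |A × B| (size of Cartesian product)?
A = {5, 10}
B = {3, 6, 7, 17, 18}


Set A = {5, 10} has 2 elements.
Set B = {3, 6, 7, 17, 18} has 5 elements.
|A × B| = |A| × |B| = 2 × 5 = 10

10


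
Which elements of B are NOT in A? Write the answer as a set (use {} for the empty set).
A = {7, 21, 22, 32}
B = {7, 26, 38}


Set A = {7, 21, 22, 32}
Set B = {7, 26, 38}
Check each element of B against A:
7 ∈ A, 26 ∉ A (include), 38 ∉ A (include)
Elements of B not in A: {26, 38}

{26, 38}


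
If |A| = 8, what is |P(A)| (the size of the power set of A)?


The set has 8 elements.
The power set contains all possible subsets.
|P(A)| = 2^|A| = 2^8 = 256

256


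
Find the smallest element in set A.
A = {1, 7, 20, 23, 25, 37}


Set A = {1, 7, 20, 23, 25, 37}
Elements in ascending order: 1, 7, 20, 23, 25, 37
The smallest element is 1.

1


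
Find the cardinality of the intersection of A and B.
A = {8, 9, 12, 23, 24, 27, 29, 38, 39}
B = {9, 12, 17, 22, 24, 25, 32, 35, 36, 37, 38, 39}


Set A = {8, 9, 12, 23, 24, 27, 29, 38, 39}
Set B = {9, 12, 17, 22, 24, 25, 32, 35, 36, 37, 38, 39}
A ∩ B = {9, 12, 24, 38, 39}
|A ∩ B| = 5

5


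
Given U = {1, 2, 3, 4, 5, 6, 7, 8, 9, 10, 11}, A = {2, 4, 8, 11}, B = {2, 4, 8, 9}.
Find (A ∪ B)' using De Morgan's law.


U = {1, 2, 3, 4, 5, 6, 7, 8, 9, 10, 11}
A = {2, 4, 8, 11}, B = {2, 4, 8, 9}
A ∪ B = {2, 4, 8, 9, 11}
(A ∪ B)' = U \ (A ∪ B) = {1, 3, 5, 6, 7, 10}
Verification via A' ∩ B': A' = {1, 3, 5, 6, 7, 9, 10}, B' = {1, 3, 5, 6, 7, 10, 11}
A' ∩ B' = {1, 3, 5, 6, 7, 10} ✓

{1, 3, 5, 6, 7, 10}


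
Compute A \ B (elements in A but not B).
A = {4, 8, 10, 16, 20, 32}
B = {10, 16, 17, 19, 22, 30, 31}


Set A = {4, 8, 10, 16, 20, 32}
Set B = {10, 16, 17, 19, 22, 30, 31}
A \ B includes elements in A that are not in B.
Check each element of A:
4 (not in B, keep), 8 (not in B, keep), 10 (in B, remove), 16 (in B, remove), 20 (not in B, keep), 32 (not in B, keep)
A \ B = {4, 8, 20, 32}

{4, 8, 20, 32}


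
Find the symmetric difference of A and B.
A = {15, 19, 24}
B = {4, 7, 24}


Set A = {15, 19, 24}
Set B = {4, 7, 24}
A △ B = (A \ B) ∪ (B \ A)
Elements in A but not B: {15, 19}
Elements in B but not A: {4, 7}
A △ B = {4, 7, 15, 19}

{4, 7, 15, 19}


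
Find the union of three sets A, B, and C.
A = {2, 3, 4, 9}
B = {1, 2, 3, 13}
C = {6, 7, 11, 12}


Set A = {2, 3, 4, 9}
Set B = {1, 2, 3, 13}
Set C = {6, 7, 11, 12}
First, A ∪ B = {1, 2, 3, 4, 9, 13}
Then, (A ∪ B) ∪ C = {1, 2, 3, 4, 6, 7, 9, 11, 12, 13}

{1, 2, 3, 4, 6, 7, 9, 11, 12, 13}


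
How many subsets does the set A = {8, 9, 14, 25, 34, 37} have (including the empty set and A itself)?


Set A = {8, 9, 14, 25, 34, 37}
|A| = 6
The power set P(A) contains all subsets of A.
|P(A)| = 2^|A| = 2^6 = 64

64


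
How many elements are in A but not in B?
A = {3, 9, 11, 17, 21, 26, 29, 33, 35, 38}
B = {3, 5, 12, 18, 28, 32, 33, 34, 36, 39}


Set A = {3, 9, 11, 17, 21, 26, 29, 33, 35, 38}
Set B = {3, 5, 12, 18, 28, 32, 33, 34, 36, 39}
A \ B = {9, 11, 17, 21, 26, 29, 35, 38}
|A \ B| = 8

8


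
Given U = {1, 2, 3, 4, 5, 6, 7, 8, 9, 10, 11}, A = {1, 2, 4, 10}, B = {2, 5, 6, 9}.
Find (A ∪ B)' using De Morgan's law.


U = {1, 2, 3, 4, 5, 6, 7, 8, 9, 10, 11}
A = {1, 2, 4, 10}, B = {2, 5, 6, 9}
A ∪ B = {1, 2, 4, 5, 6, 9, 10}
(A ∪ B)' = U \ (A ∪ B) = {3, 7, 8, 11}
Verification via A' ∩ B': A' = {3, 5, 6, 7, 8, 9, 11}, B' = {1, 3, 4, 7, 8, 10, 11}
A' ∩ B' = {3, 7, 8, 11} ✓

{3, 7, 8, 11}


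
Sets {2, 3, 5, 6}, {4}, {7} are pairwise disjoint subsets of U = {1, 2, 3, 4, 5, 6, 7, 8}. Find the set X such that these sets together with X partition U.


U = {1, 2, 3, 4, 5, 6, 7, 8}
Shown blocks: {2, 3, 5, 6}, {4}, {7}
A partition's blocks are pairwise disjoint and cover U, so the missing block = U \ (union of shown blocks).
Union of shown blocks: {2, 3, 4, 5, 6, 7}
Missing block = U \ (union) = {1, 8}

{1, 8}


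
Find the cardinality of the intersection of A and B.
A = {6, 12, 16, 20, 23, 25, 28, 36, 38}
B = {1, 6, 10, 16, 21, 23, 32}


Set A = {6, 12, 16, 20, 23, 25, 28, 36, 38}
Set B = {1, 6, 10, 16, 21, 23, 32}
A ∩ B = {6, 16, 23}
|A ∩ B| = 3

3


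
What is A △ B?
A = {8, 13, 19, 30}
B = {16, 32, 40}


Set A = {8, 13, 19, 30}
Set B = {16, 32, 40}
A △ B = (A \ B) ∪ (B \ A)
Elements in A but not B: {8, 13, 19, 30}
Elements in B but not A: {16, 32, 40}
A △ B = {8, 13, 16, 19, 30, 32, 40}

{8, 13, 16, 19, 30, 32, 40}


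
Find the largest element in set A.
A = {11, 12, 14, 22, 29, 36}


Set A = {11, 12, 14, 22, 29, 36}
Elements in ascending order: 11, 12, 14, 22, 29, 36
The largest element is 36.

36


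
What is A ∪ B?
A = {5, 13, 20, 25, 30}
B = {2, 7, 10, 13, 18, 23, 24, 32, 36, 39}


Set A = {5, 13, 20, 25, 30}
Set B = {2, 7, 10, 13, 18, 23, 24, 32, 36, 39}
A ∪ B includes all elements in either set.
Elements from A: {5, 13, 20, 25, 30}
Elements from B not already included: {2, 7, 10, 18, 23, 24, 32, 36, 39}
A ∪ B = {2, 5, 7, 10, 13, 18, 20, 23, 24, 25, 30, 32, 36, 39}

{2, 5, 7, 10, 13, 18, 20, 23, 24, 25, 30, 32, 36, 39}


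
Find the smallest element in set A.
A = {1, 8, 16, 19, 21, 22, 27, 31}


Set A = {1, 8, 16, 19, 21, 22, 27, 31}
Elements in ascending order: 1, 8, 16, 19, 21, 22, 27, 31
The smallest element is 1.

1


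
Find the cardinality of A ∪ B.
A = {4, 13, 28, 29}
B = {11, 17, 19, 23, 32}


Set A = {4, 13, 28, 29}, |A| = 4
Set B = {11, 17, 19, 23, 32}, |B| = 5
A ∩ B = {}, |A ∩ B| = 0
|A ∪ B| = |A| + |B| - |A ∩ B| = 4 + 5 - 0 = 9

9


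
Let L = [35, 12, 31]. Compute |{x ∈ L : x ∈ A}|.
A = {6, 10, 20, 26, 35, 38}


Set A = {6, 10, 20, 26, 35, 38}
Candidates: [35, 12, 31]
Check each candidate:
35 ∈ A, 12 ∉ A, 31 ∉ A
Count of candidates in A: 1

1


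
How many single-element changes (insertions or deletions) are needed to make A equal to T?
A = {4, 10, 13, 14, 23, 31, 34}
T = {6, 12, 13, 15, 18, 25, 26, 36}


Set A = {4, 10, 13, 14, 23, 31, 34}
Set T = {6, 12, 13, 15, 18, 25, 26, 36}
Elements to remove from A (in A, not in T): {4, 10, 14, 23, 31, 34} → 6 removals
Elements to add to A (in T, not in A): {6, 12, 15, 18, 25, 26, 36} → 7 additions
Total edits = 6 + 7 = 13

13


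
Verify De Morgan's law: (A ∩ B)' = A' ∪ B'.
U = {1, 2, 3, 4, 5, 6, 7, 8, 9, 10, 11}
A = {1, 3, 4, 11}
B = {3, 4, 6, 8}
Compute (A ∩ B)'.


U = {1, 2, 3, 4, 5, 6, 7, 8, 9, 10, 11}
A = {1, 3, 4, 11}, B = {3, 4, 6, 8}
A ∩ B = {3, 4}
(A ∩ B)' = U \ (A ∩ B) = {1, 2, 5, 6, 7, 8, 9, 10, 11}
Verification via A' ∪ B': A' = {2, 5, 6, 7, 8, 9, 10}, B' = {1, 2, 5, 7, 9, 10, 11}
A' ∪ B' = {1, 2, 5, 6, 7, 8, 9, 10, 11} ✓

{1, 2, 5, 6, 7, 8, 9, 10, 11}


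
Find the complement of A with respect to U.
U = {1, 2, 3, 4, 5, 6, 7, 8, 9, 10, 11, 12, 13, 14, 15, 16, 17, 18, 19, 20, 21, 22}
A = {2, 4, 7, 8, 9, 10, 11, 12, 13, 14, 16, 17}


Universal set U = {1, 2, 3, 4, 5, 6, 7, 8, 9, 10, 11, 12, 13, 14, 15, 16, 17, 18, 19, 20, 21, 22}
Set A = {2, 4, 7, 8, 9, 10, 11, 12, 13, 14, 16, 17}
A' = U \ A = elements in U but not in A
Checking each element of U:
1 (not in A, include), 2 (in A, exclude), 3 (not in A, include), 4 (in A, exclude), 5 (not in A, include), 6 (not in A, include), 7 (in A, exclude), 8 (in A, exclude), 9 (in A, exclude), 10 (in A, exclude), 11 (in A, exclude), 12 (in A, exclude), 13 (in A, exclude), 14 (in A, exclude), 15 (not in A, include), 16 (in A, exclude), 17 (in A, exclude), 18 (not in A, include), 19 (not in A, include), 20 (not in A, include), 21 (not in A, include), 22 (not in A, include)
A' = {1, 3, 5, 6, 15, 18, 19, 20, 21, 22}

{1, 3, 5, 6, 15, 18, 19, 20, 21, 22}


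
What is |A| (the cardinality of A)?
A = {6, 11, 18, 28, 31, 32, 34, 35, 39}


Set A = {6, 11, 18, 28, 31, 32, 34, 35, 39}
Listing elements: 6, 11, 18, 28, 31, 32, 34, 35, 39
Counting: 9 elements
|A| = 9

9


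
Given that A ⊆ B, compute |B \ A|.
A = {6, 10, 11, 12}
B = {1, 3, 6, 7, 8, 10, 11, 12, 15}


Set A = {6, 10, 11, 12}, |A| = 4
Set B = {1, 3, 6, 7, 8, 10, 11, 12, 15}, |B| = 9
Since A ⊆ B: B \ A = {1, 3, 7, 8, 15}
|B| - |A| = 9 - 4 = 5

5


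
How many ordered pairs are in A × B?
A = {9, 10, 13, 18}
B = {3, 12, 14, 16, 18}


Set A = {9, 10, 13, 18} has 4 elements.
Set B = {3, 12, 14, 16, 18} has 5 elements.
|A × B| = |A| × |B| = 4 × 5 = 20

20


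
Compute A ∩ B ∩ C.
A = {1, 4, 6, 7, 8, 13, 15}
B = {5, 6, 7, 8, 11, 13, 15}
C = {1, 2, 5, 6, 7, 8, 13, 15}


Set A = {1, 4, 6, 7, 8, 13, 15}
Set B = {5, 6, 7, 8, 11, 13, 15}
Set C = {1, 2, 5, 6, 7, 8, 13, 15}
First, A ∩ B = {6, 7, 8, 13, 15}
Then, (A ∩ B) ∩ C = {6, 7, 8, 13, 15}

{6, 7, 8, 13, 15}


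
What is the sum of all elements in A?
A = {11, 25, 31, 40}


Set A = {11, 25, 31, 40}
Sum = 11 + 25 + 31 + 40 = 107

107


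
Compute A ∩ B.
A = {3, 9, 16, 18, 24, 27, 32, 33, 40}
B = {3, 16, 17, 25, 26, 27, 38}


Set A = {3, 9, 16, 18, 24, 27, 32, 33, 40}
Set B = {3, 16, 17, 25, 26, 27, 38}
A ∩ B includes only elements in both sets.
Check each element of A against B:
3 ✓, 9 ✗, 16 ✓, 18 ✗, 24 ✗, 27 ✓, 32 ✗, 33 ✗, 40 ✗
A ∩ B = {3, 16, 27}

{3, 16, 27}


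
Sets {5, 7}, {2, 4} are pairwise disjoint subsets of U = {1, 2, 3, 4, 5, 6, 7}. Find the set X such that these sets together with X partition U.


U = {1, 2, 3, 4, 5, 6, 7}
Shown blocks: {5, 7}, {2, 4}
A partition's blocks are pairwise disjoint and cover U, so the missing block = U \ (union of shown blocks).
Union of shown blocks: {2, 4, 5, 7}
Missing block = U \ (union) = {1, 3, 6}

{1, 3, 6}


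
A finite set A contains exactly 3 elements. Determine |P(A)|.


The set has 3 elements.
The power set contains all possible subsets.
|P(A)| = 2^|A| = 2^3 = 8

8


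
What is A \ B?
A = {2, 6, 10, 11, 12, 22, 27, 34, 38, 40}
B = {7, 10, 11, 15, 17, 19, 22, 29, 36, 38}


Set A = {2, 6, 10, 11, 12, 22, 27, 34, 38, 40}
Set B = {7, 10, 11, 15, 17, 19, 22, 29, 36, 38}
A \ B includes elements in A that are not in B.
Check each element of A:
2 (not in B, keep), 6 (not in B, keep), 10 (in B, remove), 11 (in B, remove), 12 (not in B, keep), 22 (in B, remove), 27 (not in B, keep), 34 (not in B, keep), 38 (in B, remove), 40 (not in B, keep)
A \ B = {2, 6, 12, 27, 34, 40}

{2, 6, 12, 27, 34, 40}


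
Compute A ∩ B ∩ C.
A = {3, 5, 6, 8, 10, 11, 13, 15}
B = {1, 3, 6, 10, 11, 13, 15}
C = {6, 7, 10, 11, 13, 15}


Set A = {3, 5, 6, 8, 10, 11, 13, 15}
Set B = {1, 3, 6, 10, 11, 13, 15}
Set C = {6, 7, 10, 11, 13, 15}
First, A ∩ B = {3, 6, 10, 11, 13, 15}
Then, (A ∩ B) ∩ C = {6, 10, 11, 13, 15}

{6, 10, 11, 13, 15}


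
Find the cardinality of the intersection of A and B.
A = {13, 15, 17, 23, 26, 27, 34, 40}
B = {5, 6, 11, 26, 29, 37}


Set A = {13, 15, 17, 23, 26, 27, 34, 40}
Set B = {5, 6, 11, 26, 29, 37}
A ∩ B = {26}
|A ∩ B| = 1

1


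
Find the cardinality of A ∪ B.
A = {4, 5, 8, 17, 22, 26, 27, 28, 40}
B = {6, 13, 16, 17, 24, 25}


Set A = {4, 5, 8, 17, 22, 26, 27, 28, 40}, |A| = 9
Set B = {6, 13, 16, 17, 24, 25}, |B| = 6
A ∩ B = {17}, |A ∩ B| = 1
|A ∪ B| = |A| + |B| - |A ∩ B| = 9 + 6 - 1 = 14

14


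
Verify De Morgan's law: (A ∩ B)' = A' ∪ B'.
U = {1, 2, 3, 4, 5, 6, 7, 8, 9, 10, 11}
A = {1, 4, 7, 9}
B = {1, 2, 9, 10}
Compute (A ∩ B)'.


U = {1, 2, 3, 4, 5, 6, 7, 8, 9, 10, 11}
A = {1, 4, 7, 9}, B = {1, 2, 9, 10}
A ∩ B = {1, 9}
(A ∩ B)' = U \ (A ∩ B) = {2, 3, 4, 5, 6, 7, 8, 10, 11}
Verification via A' ∪ B': A' = {2, 3, 5, 6, 8, 10, 11}, B' = {3, 4, 5, 6, 7, 8, 11}
A' ∪ B' = {2, 3, 4, 5, 6, 7, 8, 10, 11} ✓

{2, 3, 4, 5, 6, 7, 8, 10, 11}


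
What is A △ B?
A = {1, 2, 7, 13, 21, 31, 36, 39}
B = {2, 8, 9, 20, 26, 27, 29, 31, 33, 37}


Set A = {1, 2, 7, 13, 21, 31, 36, 39}
Set B = {2, 8, 9, 20, 26, 27, 29, 31, 33, 37}
A △ B = (A \ B) ∪ (B \ A)
Elements in A but not B: {1, 7, 13, 21, 36, 39}
Elements in B but not A: {8, 9, 20, 26, 27, 29, 33, 37}
A △ B = {1, 7, 8, 9, 13, 20, 21, 26, 27, 29, 33, 36, 37, 39}

{1, 7, 8, 9, 13, 20, 21, 26, 27, 29, 33, 36, 37, 39}


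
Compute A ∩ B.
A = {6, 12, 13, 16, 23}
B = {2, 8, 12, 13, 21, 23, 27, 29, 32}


Set A = {6, 12, 13, 16, 23}
Set B = {2, 8, 12, 13, 21, 23, 27, 29, 32}
A ∩ B includes only elements in both sets.
Check each element of A against B:
6 ✗, 12 ✓, 13 ✓, 16 ✗, 23 ✓
A ∩ B = {12, 13, 23}

{12, 13, 23}


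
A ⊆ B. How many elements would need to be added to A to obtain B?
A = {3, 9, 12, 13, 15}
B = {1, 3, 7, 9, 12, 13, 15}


Set A = {3, 9, 12, 13, 15}, |A| = 5
Set B = {1, 3, 7, 9, 12, 13, 15}, |B| = 7
Since A ⊆ B: B \ A = {1, 7}
|B| - |A| = 7 - 5 = 2

2


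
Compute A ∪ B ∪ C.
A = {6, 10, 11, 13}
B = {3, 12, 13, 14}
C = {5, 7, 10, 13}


Set A = {6, 10, 11, 13}
Set B = {3, 12, 13, 14}
Set C = {5, 7, 10, 13}
First, A ∪ B = {3, 6, 10, 11, 12, 13, 14}
Then, (A ∪ B) ∪ C = {3, 5, 6, 7, 10, 11, 12, 13, 14}

{3, 5, 6, 7, 10, 11, 12, 13, 14}


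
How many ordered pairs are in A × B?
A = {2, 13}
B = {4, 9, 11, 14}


Set A = {2, 13} has 2 elements.
Set B = {4, 9, 11, 14} has 4 elements.
|A × B| = |A| × |B| = 2 × 4 = 8

8


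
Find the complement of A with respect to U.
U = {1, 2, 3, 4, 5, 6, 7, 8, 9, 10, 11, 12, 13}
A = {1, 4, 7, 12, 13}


Universal set U = {1, 2, 3, 4, 5, 6, 7, 8, 9, 10, 11, 12, 13}
Set A = {1, 4, 7, 12, 13}
A' = U \ A = elements in U but not in A
Checking each element of U:
1 (in A, exclude), 2 (not in A, include), 3 (not in A, include), 4 (in A, exclude), 5 (not in A, include), 6 (not in A, include), 7 (in A, exclude), 8 (not in A, include), 9 (not in A, include), 10 (not in A, include), 11 (not in A, include), 12 (in A, exclude), 13 (in A, exclude)
A' = {2, 3, 5, 6, 8, 9, 10, 11}

{2, 3, 5, 6, 8, 9, 10, 11}


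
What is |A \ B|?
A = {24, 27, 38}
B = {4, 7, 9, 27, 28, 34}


Set A = {24, 27, 38}
Set B = {4, 7, 9, 27, 28, 34}
A \ B = {24, 38}
|A \ B| = 2

2


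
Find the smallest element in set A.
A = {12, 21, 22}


Set A = {12, 21, 22}
Elements in ascending order: 12, 21, 22
The smallest element is 12.

12


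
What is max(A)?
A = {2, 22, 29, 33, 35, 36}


Set A = {2, 22, 29, 33, 35, 36}
Elements in ascending order: 2, 22, 29, 33, 35, 36
The largest element is 36.

36


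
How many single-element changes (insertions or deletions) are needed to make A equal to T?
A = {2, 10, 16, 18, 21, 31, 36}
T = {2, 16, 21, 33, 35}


Set A = {2, 10, 16, 18, 21, 31, 36}
Set T = {2, 16, 21, 33, 35}
Elements to remove from A (in A, not in T): {10, 18, 31, 36} → 4 removals
Elements to add to A (in T, not in A): {33, 35} → 2 additions
Total edits = 4 + 2 = 6

6


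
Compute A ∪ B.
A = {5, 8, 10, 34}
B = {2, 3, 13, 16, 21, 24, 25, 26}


Set A = {5, 8, 10, 34}
Set B = {2, 3, 13, 16, 21, 24, 25, 26}
A ∪ B includes all elements in either set.
Elements from A: {5, 8, 10, 34}
Elements from B not already included: {2, 3, 13, 16, 21, 24, 25, 26}
A ∪ B = {2, 3, 5, 8, 10, 13, 16, 21, 24, 25, 26, 34}

{2, 3, 5, 8, 10, 13, 16, 21, 24, 25, 26, 34}


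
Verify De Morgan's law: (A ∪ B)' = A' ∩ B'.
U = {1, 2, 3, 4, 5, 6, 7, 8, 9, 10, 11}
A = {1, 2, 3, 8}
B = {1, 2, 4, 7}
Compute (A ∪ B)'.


U = {1, 2, 3, 4, 5, 6, 7, 8, 9, 10, 11}
A = {1, 2, 3, 8}, B = {1, 2, 4, 7}
A ∪ B = {1, 2, 3, 4, 7, 8}
(A ∪ B)' = U \ (A ∪ B) = {5, 6, 9, 10, 11}
Verification via A' ∩ B': A' = {4, 5, 6, 7, 9, 10, 11}, B' = {3, 5, 6, 8, 9, 10, 11}
A' ∩ B' = {5, 6, 9, 10, 11} ✓

{5, 6, 9, 10, 11}


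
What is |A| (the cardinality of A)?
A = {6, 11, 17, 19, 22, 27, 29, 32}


Set A = {6, 11, 17, 19, 22, 27, 29, 32}
Listing elements: 6, 11, 17, 19, 22, 27, 29, 32
Counting: 8 elements
|A| = 8

8


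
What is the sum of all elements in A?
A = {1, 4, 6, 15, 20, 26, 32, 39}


Set A = {1, 4, 6, 15, 20, 26, 32, 39}
Sum = 1 + 4 + 6 + 15 + 20 + 26 + 32 + 39 = 143

143


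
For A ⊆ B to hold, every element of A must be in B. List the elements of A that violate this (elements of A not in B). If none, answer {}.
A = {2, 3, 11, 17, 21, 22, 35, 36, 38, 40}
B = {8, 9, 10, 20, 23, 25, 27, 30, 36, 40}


Set A = {2, 3, 11, 17, 21, 22, 35, 36, 38, 40}
Set B = {8, 9, 10, 20, 23, 25, 27, 30, 36, 40}
Check each element of A against B:
2 ∉ B (include), 3 ∉ B (include), 11 ∉ B (include), 17 ∉ B (include), 21 ∉ B (include), 22 ∉ B (include), 35 ∉ B (include), 36 ∈ B, 38 ∉ B (include), 40 ∈ B
Elements of A not in B: {2, 3, 11, 17, 21, 22, 35, 38}

{2, 3, 11, 17, 21, 22, 35, 38}


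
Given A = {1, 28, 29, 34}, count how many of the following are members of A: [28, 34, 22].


Set A = {1, 28, 29, 34}
Candidates: [28, 34, 22]
Check each candidate:
28 ∈ A, 34 ∈ A, 22 ∉ A
Count of candidates in A: 2

2


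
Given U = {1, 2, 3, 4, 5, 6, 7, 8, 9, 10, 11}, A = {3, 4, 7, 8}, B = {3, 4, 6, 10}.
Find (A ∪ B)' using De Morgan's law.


U = {1, 2, 3, 4, 5, 6, 7, 8, 9, 10, 11}
A = {3, 4, 7, 8}, B = {3, 4, 6, 10}
A ∪ B = {3, 4, 6, 7, 8, 10}
(A ∪ B)' = U \ (A ∪ B) = {1, 2, 5, 9, 11}
Verification via A' ∩ B': A' = {1, 2, 5, 6, 9, 10, 11}, B' = {1, 2, 5, 7, 8, 9, 11}
A' ∩ B' = {1, 2, 5, 9, 11} ✓

{1, 2, 5, 9, 11}


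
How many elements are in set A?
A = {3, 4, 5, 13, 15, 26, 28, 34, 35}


Set A = {3, 4, 5, 13, 15, 26, 28, 34, 35}
Listing elements: 3, 4, 5, 13, 15, 26, 28, 34, 35
Counting: 9 elements
|A| = 9

9


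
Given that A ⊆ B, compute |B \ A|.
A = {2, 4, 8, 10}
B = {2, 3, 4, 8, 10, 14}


Set A = {2, 4, 8, 10}, |A| = 4
Set B = {2, 3, 4, 8, 10, 14}, |B| = 6
Since A ⊆ B: B \ A = {3, 14}
|B| - |A| = 6 - 4 = 2

2


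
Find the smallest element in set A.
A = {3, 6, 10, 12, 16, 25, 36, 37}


Set A = {3, 6, 10, 12, 16, 25, 36, 37}
Elements in ascending order: 3, 6, 10, 12, 16, 25, 36, 37
The smallest element is 3.

3


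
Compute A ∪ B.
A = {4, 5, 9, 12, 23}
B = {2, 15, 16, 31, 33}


Set A = {4, 5, 9, 12, 23}
Set B = {2, 15, 16, 31, 33}
A ∪ B includes all elements in either set.
Elements from A: {4, 5, 9, 12, 23}
Elements from B not already included: {2, 15, 16, 31, 33}
A ∪ B = {2, 4, 5, 9, 12, 15, 16, 23, 31, 33}

{2, 4, 5, 9, 12, 15, 16, 23, 31, 33}


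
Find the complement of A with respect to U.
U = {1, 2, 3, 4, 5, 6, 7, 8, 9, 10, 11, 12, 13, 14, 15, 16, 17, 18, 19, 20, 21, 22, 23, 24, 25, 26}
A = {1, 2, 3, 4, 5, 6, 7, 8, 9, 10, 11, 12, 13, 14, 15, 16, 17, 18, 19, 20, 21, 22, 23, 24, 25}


Universal set U = {1, 2, 3, 4, 5, 6, 7, 8, 9, 10, 11, 12, 13, 14, 15, 16, 17, 18, 19, 20, 21, 22, 23, 24, 25, 26}
Set A = {1, 2, 3, 4, 5, 6, 7, 8, 9, 10, 11, 12, 13, 14, 15, 16, 17, 18, 19, 20, 21, 22, 23, 24, 25}
A' = U \ A = elements in U but not in A
Checking each element of U:
1 (in A, exclude), 2 (in A, exclude), 3 (in A, exclude), 4 (in A, exclude), 5 (in A, exclude), 6 (in A, exclude), 7 (in A, exclude), 8 (in A, exclude), 9 (in A, exclude), 10 (in A, exclude), 11 (in A, exclude), 12 (in A, exclude), 13 (in A, exclude), 14 (in A, exclude), 15 (in A, exclude), 16 (in A, exclude), 17 (in A, exclude), 18 (in A, exclude), 19 (in A, exclude), 20 (in A, exclude), 21 (in A, exclude), 22 (in A, exclude), 23 (in A, exclude), 24 (in A, exclude), 25 (in A, exclude), 26 (not in A, include)
A' = {26}

{26}


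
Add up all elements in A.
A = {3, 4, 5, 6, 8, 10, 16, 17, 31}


Set A = {3, 4, 5, 6, 8, 10, 16, 17, 31}
Sum = 3 + 4 + 5 + 6 + 8 + 10 + 16 + 17 + 31 = 100

100


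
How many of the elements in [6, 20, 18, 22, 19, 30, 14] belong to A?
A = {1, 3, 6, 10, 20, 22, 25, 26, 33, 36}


Set A = {1, 3, 6, 10, 20, 22, 25, 26, 33, 36}
Candidates: [6, 20, 18, 22, 19, 30, 14]
Check each candidate:
6 ∈ A, 20 ∈ A, 18 ∉ A, 22 ∈ A, 19 ∉ A, 30 ∉ A, 14 ∉ A
Count of candidates in A: 3

3


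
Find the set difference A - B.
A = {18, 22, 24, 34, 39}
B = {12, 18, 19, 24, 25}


Set A = {18, 22, 24, 34, 39}
Set B = {12, 18, 19, 24, 25}
A \ B includes elements in A that are not in B.
Check each element of A:
18 (in B, remove), 22 (not in B, keep), 24 (in B, remove), 34 (not in B, keep), 39 (not in B, keep)
A \ B = {22, 34, 39}

{22, 34, 39}


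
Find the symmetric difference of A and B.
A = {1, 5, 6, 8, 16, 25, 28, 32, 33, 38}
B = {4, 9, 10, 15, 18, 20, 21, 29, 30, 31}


Set A = {1, 5, 6, 8, 16, 25, 28, 32, 33, 38}
Set B = {4, 9, 10, 15, 18, 20, 21, 29, 30, 31}
A △ B = (A \ B) ∪ (B \ A)
Elements in A but not B: {1, 5, 6, 8, 16, 25, 28, 32, 33, 38}
Elements in B but not A: {4, 9, 10, 15, 18, 20, 21, 29, 30, 31}
A △ B = {1, 4, 5, 6, 8, 9, 10, 15, 16, 18, 20, 21, 25, 28, 29, 30, 31, 32, 33, 38}

{1, 4, 5, 6, 8, 9, 10, 15, 16, 18, 20, 21, 25, 28, 29, 30, 31, 32, 33, 38}


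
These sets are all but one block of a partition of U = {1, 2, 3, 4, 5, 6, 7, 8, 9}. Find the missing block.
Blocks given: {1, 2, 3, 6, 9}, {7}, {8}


U = {1, 2, 3, 4, 5, 6, 7, 8, 9}
Shown blocks: {1, 2, 3, 6, 9}, {7}, {8}
A partition's blocks are pairwise disjoint and cover U, so the missing block = U \ (union of shown blocks).
Union of shown blocks: {1, 2, 3, 6, 7, 8, 9}
Missing block = U \ (union) = {4, 5}

{4, 5}


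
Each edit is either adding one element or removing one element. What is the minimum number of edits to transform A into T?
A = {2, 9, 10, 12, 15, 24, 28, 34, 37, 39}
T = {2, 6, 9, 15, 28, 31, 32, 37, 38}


Set A = {2, 9, 10, 12, 15, 24, 28, 34, 37, 39}
Set T = {2, 6, 9, 15, 28, 31, 32, 37, 38}
Elements to remove from A (in A, not in T): {10, 12, 24, 34, 39} → 5 removals
Elements to add to A (in T, not in A): {6, 31, 32, 38} → 4 additions
Total edits = 5 + 4 = 9

9


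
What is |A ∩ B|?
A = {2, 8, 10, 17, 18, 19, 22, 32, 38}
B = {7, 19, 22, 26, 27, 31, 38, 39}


Set A = {2, 8, 10, 17, 18, 19, 22, 32, 38}
Set B = {7, 19, 22, 26, 27, 31, 38, 39}
A ∩ B = {19, 22, 38}
|A ∩ B| = 3

3


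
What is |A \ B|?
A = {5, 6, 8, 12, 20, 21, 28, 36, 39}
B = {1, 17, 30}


Set A = {5, 6, 8, 12, 20, 21, 28, 36, 39}
Set B = {1, 17, 30}
A \ B = {5, 6, 8, 12, 20, 21, 28, 36, 39}
|A \ B| = 9

9


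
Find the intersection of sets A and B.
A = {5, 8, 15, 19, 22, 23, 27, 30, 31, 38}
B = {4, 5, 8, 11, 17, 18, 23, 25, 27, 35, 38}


Set A = {5, 8, 15, 19, 22, 23, 27, 30, 31, 38}
Set B = {4, 5, 8, 11, 17, 18, 23, 25, 27, 35, 38}
A ∩ B includes only elements in both sets.
Check each element of A against B:
5 ✓, 8 ✓, 15 ✗, 19 ✗, 22 ✗, 23 ✓, 27 ✓, 30 ✗, 31 ✗, 38 ✓
A ∩ B = {5, 8, 23, 27, 38}

{5, 8, 23, 27, 38}


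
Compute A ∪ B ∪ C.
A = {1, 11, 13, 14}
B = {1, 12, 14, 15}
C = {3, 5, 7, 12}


Set A = {1, 11, 13, 14}
Set B = {1, 12, 14, 15}
Set C = {3, 5, 7, 12}
First, A ∪ B = {1, 11, 12, 13, 14, 15}
Then, (A ∪ B) ∪ C = {1, 3, 5, 7, 11, 12, 13, 14, 15}

{1, 3, 5, 7, 11, 12, 13, 14, 15}


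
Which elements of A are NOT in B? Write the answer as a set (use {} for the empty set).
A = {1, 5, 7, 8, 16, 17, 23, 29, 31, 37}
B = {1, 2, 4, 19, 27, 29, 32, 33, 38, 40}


Set A = {1, 5, 7, 8, 16, 17, 23, 29, 31, 37}
Set B = {1, 2, 4, 19, 27, 29, 32, 33, 38, 40}
Check each element of A against B:
1 ∈ B, 5 ∉ B (include), 7 ∉ B (include), 8 ∉ B (include), 16 ∉ B (include), 17 ∉ B (include), 23 ∉ B (include), 29 ∈ B, 31 ∉ B (include), 37 ∉ B (include)
Elements of A not in B: {5, 7, 8, 16, 17, 23, 31, 37}

{5, 7, 8, 16, 17, 23, 31, 37}


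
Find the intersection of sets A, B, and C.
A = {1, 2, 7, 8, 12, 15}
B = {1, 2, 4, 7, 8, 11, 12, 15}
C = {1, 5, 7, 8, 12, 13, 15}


Set A = {1, 2, 7, 8, 12, 15}
Set B = {1, 2, 4, 7, 8, 11, 12, 15}
Set C = {1, 5, 7, 8, 12, 13, 15}
First, A ∩ B = {1, 2, 7, 8, 12, 15}
Then, (A ∩ B) ∩ C = {1, 7, 8, 12, 15}

{1, 7, 8, 12, 15}


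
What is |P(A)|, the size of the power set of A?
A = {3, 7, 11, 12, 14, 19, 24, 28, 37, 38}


Set A = {3, 7, 11, 12, 14, 19, 24, 28, 37, 38}
|A| = 10
The power set P(A) contains all subsets of A.
|P(A)| = 2^|A| = 2^10 = 1024

1024


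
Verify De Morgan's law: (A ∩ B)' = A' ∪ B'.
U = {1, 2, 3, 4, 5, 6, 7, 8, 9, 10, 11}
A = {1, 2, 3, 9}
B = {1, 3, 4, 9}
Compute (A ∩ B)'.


U = {1, 2, 3, 4, 5, 6, 7, 8, 9, 10, 11}
A = {1, 2, 3, 9}, B = {1, 3, 4, 9}
A ∩ B = {1, 3, 9}
(A ∩ B)' = U \ (A ∩ B) = {2, 4, 5, 6, 7, 8, 10, 11}
Verification via A' ∪ B': A' = {4, 5, 6, 7, 8, 10, 11}, B' = {2, 5, 6, 7, 8, 10, 11}
A' ∪ B' = {2, 4, 5, 6, 7, 8, 10, 11} ✓

{2, 4, 5, 6, 7, 8, 10, 11}


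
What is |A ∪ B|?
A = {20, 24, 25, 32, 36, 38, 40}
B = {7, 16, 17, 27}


Set A = {20, 24, 25, 32, 36, 38, 40}, |A| = 7
Set B = {7, 16, 17, 27}, |B| = 4
A ∩ B = {}, |A ∩ B| = 0
|A ∪ B| = |A| + |B| - |A ∩ B| = 7 + 4 - 0 = 11

11


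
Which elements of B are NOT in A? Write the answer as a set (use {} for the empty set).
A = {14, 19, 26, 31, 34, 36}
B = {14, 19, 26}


Set A = {14, 19, 26, 31, 34, 36}
Set B = {14, 19, 26}
Check each element of B against A:
14 ∈ A, 19 ∈ A, 26 ∈ A
Elements of B not in A: {}

{}


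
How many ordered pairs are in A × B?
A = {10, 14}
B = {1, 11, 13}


Set A = {10, 14} has 2 elements.
Set B = {1, 11, 13} has 3 elements.
|A × B| = |A| × |B| = 2 × 3 = 6

6


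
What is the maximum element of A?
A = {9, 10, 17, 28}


Set A = {9, 10, 17, 28}
Elements in ascending order: 9, 10, 17, 28
The largest element is 28.

28


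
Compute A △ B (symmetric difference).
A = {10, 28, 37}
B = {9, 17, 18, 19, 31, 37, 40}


Set A = {10, 28, 37}
Set B = {9, 17, 18, 19, 31, 37, 40}
A △ B = (A \ B) ∪ (B \ A)
Elements in A but not B: {10, 28}
Elements in B but not A: {9, 17, 18, 19, 31, 40}
A △ B = {9, 10, 17, 18, 19, 28, 31, 40}

{9, 10, 17, 18, 19, 28, 31, 40}


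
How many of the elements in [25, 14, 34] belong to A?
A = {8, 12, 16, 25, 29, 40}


Set A = {8, 12, 16, 25, 29, 40}
Candidates: [25, 14, 34]
Check each candidate:
25 ∈ A, 14 ∉ A, 34 ∉ A
Count of candidates in A: 1

1


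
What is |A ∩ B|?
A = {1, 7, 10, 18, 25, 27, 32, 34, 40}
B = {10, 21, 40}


Set A = {1, 7, 10, 18, 25, 27, 32, 34, 40}
Set B = {10, 21, 40}
A ∩ B = {10, 40}
|A ∩ B| = 2

2


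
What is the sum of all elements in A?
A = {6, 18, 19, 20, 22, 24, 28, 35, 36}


Set A = {6, 18, 19, 20, 22, 24, 28, 35, 36}
Sum = 6 + 18 + 19 + 20 + 22 + 24 + 28 + 35 + 36 = 208

208


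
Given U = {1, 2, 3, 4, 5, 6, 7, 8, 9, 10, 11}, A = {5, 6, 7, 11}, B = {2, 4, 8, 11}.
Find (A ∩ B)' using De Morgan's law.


U = {1, 2, 3, 4, 5, 6, 7, 8, 9, 10, 11}
A = {5, 6, 7, 11}, B = {2, 4, 8, 11}
A ∩ B = {11}
(A ∩ B)' = U \ (A ∩ B) = {1, 2, 3, 4, 5, 6, 7, 8, 9, 10}
Verification via A' ∪ B': A' = {1, 2, 3, 4, 8, 9, 10}, B' = {1, 3, 5, 6, 7, 9, 10}
A' ∪ B' = {1, 2, 3, 4, 5, 6, 7, 8, 9, 10} ✓

{1, 2, 3, 4, 5, 6, 7, 8, 9, 10}


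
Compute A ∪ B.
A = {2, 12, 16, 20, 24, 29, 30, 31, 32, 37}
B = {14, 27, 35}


Set A = {2, 12, 16, 20, 24, 29, 30, 31, 32, 37}
Set B = {14, 27, 35}
A ∪ B includes all elements in either set.
Elements from A: {2, 12, 16, 20, 24, 29, 30, 31, 32, 37}
Elements from B not already included: {14, 27, 35}
A ∪ B = {2, 12, 14, 16, 20, 24, 27, 29, 30, 31, 32, 35, 37}

{2, 12, 14, 16, 20, 24, 27, 29, 30, 31, 32, 35, 37}


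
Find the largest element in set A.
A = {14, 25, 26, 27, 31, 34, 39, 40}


Set A = {14, 25, 26, 27, 31, 34, 39, 40}
Elements in ascending order: 14, 25, 26, 27, 31, 34, 39, 40
The largest element is 40.

40


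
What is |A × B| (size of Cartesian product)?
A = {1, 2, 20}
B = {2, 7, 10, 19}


Set A = {1, 2, 20} has 3 elements.
Set B = {2, 7, 10, 19} has 4 elements.
|A × B| = |A| × |B| = 3 × 4 = 12

12


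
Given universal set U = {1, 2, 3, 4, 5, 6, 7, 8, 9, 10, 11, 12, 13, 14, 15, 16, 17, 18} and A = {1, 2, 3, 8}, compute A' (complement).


Universal set U = {1, 2, 3, 4, 5, 6, 7, 8, 9, 10, 11, 12, 13, 14, 15, 16, 17, 18}
Set A = {1, 2, 3, 8}
A' = U \ A = elements in U but not in A
Checking each element of U:
1 (in A, exclude), 2 (in A, exclude), 3 (in A, exclude), 4 (not in A, include), 5 (not in A, include), 6 (not in A, include), 7 (not in A, include), 8 (in A, exclude), 9 (not in A, include), 10 (not in A, include), 11 (not in A, include), 12 (not in A, include), 13 (not in A, include), 14 (not in A, include), 15 (not in A, include), 16 (not in A, include), 17 (not in A, include), 18 (not in A, include)
A' = {4, 5, 6, 7, 9, 10, 11, 12, 13, 14, 15, 16, 17, 18}

{4, 5, 6, 7, 9, 10, 11, 12, 13, 14, 15, 16, 17, 18}


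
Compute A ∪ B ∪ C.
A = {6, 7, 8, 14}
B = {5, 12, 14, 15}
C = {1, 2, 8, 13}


Set A = {6, 7, 8, 14}
Set B = {5, 12, 14, 15}
Set C = {1, 2, 8, 13}
First, A ∪ B = {5, 6, 7, 8, 12, 14, 15}
Then, (A ∪ B) ∪ C = {1, 2, 5, 6, 7, 8, 12, 13, 14, 15}

{1, 2, 5, 6, 7, 8, 12, 13, 14, 15}


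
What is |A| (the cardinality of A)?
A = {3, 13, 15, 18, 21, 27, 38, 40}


Set A = {3, 13, 15, 18, 21, 27, 38, 40}
Listing elements: 3, 13, 15, 18, 21, 27, 38, 40
Counting: 8 elements
|A| = 8

8


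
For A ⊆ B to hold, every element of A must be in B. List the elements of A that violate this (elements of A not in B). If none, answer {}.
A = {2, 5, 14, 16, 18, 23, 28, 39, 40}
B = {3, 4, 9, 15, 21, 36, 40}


Set A = {2, 5, 14, 16, 18, 23, 28, 39, 40}
Set B = {3, 4, 9, 15, 21, 36, 40}
Check each element of A against B:
2 ∉ B (include), 5 ∉ B (include), 14 ∉ B (include), 16 ∉ B (include), 18 ∉ B (include), 23 ∉ B (include), 28 ∉ B (include), 39 ∉ B (include), 40 ∈ B
Elements of A not in B: {2, 5, 14, 16, 18, 23, 28, 39}

{2, 5, 14, 16, 18, 23, 28, 39}


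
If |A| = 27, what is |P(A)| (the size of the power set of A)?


The set has 27 elements.
The power set contains all possible subsets.
|P(A)| = 2^|A| = 2^27 = 134217728

134217728


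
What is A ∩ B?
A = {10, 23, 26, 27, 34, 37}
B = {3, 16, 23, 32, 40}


Set A = {10, 23, 26, 27, 34, 37}
Set B = {3, 16, 23, 32, 40}
A ∩ B includes only elements in both sets.
Check each element of A against B:
10 ✗, 23 ✓, 26 ✗, 27 ✗, 34 ✗, 37 ✗
A ∩ B = {23}

{23}


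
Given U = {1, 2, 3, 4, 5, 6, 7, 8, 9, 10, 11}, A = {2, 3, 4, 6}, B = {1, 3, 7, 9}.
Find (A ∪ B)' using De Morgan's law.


U = {1, 2, 3, 4, 5, 6, 7, 8, 9, 10, 11}
A = {2, 3, 4, 6}, B = {1, 3, 7, 9}
A ∪ B = {1, 2, 3, 4, 6, 7, 9}
(A ∪ B)' = U \ (A ∪ B) = {5, 8, 10, 11}
Verification via A' ∩ B': A' = {1, 5, 7, 8, 9, 10, 11}, B' = {2, 4, 5, 6, 8, 10, 11}
A' ∩ B' = {5, 8, 10, 11} ✓

{5, 8, 10, 11}


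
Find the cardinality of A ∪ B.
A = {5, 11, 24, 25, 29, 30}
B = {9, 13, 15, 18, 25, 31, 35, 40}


Set A = {5, 11, 24, 25, 29, 30}, |A| = 6
Set B = {9, 13, 15, 18, 25, 31, 35, 40}, |B| = 8
A ∩ B = {25}, |A ∩ B| = 1
|A ∪ B| = |A| + |B| - |A ∩ B| = 6 + 8 - 1 = 13

13


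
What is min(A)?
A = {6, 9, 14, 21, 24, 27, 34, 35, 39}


Set A = {6, 9, 14, 21, 24, 27, 34, 35, 39}
Elements in ascending order: 6, 9, 14, 21, 24, 27, 34, 35, 39
The smallest element is 6.

6


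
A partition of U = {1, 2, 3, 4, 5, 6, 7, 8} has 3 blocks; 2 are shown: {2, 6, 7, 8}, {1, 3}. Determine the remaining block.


U = {1, 2, 3, 4, 5, 6, 7, 8}
Shown blocks: {2, 6, 7, 8}, {1, 3}
A partition's blocks are pairwise disjoint and cover U, so the missing block = U \ (union of shown blocks).
Union of shown blocks: {1, 2, 3, 6, 7, 8}
Missing block = U \ (union) = {4, 5}

{4, 5}


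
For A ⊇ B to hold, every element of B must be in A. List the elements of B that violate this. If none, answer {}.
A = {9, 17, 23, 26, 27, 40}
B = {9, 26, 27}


Set A = {9, 17, 23, 26, 27, 40}
Set B = {9, 26, 27}
Check each element of B against A:
9 ∈ A, 26 ∈ A, 27 ∈ A
Elements of B not in A: {}

{}


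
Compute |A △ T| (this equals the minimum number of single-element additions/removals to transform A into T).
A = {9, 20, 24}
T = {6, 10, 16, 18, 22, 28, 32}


Set A = {9, 20, 24}
Set T = {6, 10, 16, 18, 22, 28, 32}
Elements to remove from A (in A, not in T): {9, 20, 24} → 3 removals
Elements to add to A (in T, not in A): {6, 10, 16, 18, 22, 28, 32} → 7 additions
Total edits = 3 + 7 = 10

10


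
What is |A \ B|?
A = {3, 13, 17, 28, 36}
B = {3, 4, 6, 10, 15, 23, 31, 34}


Set A = {3, 13, 17, 28, 36}
Set B = {3, 4, 6, 10, 15, 23, 31, 34}
A \ B = {13, 17, 28, 36}
|A \ B| = 4

4


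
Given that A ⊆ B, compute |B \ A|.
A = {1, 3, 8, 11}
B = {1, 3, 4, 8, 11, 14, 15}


Set A = {1, 3, 8, 11}, |A| = 4
Set B = {1, 3, 4, 8, 11, 14, 15}, |B| = 7
Since A ⊆ B: B \ A = {4, 14, 15}
|B| - |A| = 7 - 4 = 3

3


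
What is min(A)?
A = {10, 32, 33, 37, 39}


Set A = {10, 32, 33, 37, 39}
Elements in ascending order: 10, 32, 33, 37, 39
The smallest element is 10.

10


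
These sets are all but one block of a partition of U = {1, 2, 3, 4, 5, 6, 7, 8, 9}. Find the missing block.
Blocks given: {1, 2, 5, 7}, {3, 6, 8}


U = {1, 2, 3, 4, 5, 6, 7, 8, 9}
Shown blocks: {1, 2, 5, 7}, {3, 6, 8}
A partition's blocks are pairwise disjoint and cover U, so the missing block = U \ (union of shown blocks).
Union of shown blocks: {1, 2, 3, 5, 6, 7, 8}
Missing block = U \ (union) = {4, 9}

{4, 9}


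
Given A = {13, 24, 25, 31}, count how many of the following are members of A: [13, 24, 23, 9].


Set A = {13, 24, 25, 31}
Candidates: [13, 24, 23, 9]
Check each candidate:
13 ∈ A, 24 ∈ A, 23 ∉ A, 9 ∉ A
Count of candidates in A: 2

2


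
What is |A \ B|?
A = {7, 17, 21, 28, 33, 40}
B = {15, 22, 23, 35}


Set A = {7, 17, 21, 28, 33, 40}
Set B = {15, 22, 23, 35}
A \ B = {7, 17, 21, 28, 33, 40}
|A \ B| = 6

6


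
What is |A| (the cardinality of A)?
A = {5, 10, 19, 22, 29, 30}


Set A = {5, 10, 19, 22, 29, 30}
Listing elements: 5, 10, 19, 22, 29, 30
Counting: 6 elements
|A| = 6

6


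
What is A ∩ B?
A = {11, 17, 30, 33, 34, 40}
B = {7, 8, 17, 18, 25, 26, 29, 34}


Set A = {11, 17, 30, 33, 34, 40}
Set B = {7, 8, 17, 18, 25, 26, 29, 34}
A ∩ B includes only elements in both sets.
Check each element of A against B:
11 ✗, 17 ✓, 30 ✗, 33 ✗, 34 ✓, 40 ✗
A ∩ B = {17, 34}

{17, 34}


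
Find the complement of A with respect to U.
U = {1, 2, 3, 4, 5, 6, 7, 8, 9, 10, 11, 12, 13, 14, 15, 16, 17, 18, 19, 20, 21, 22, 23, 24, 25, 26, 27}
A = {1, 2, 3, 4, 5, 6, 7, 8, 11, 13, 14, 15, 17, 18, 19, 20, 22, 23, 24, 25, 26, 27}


Universal set U = {1, 2, 3, 4, 5, 6, 7, 8, 9, 10, 11, 12, 13, 14, 15, 16, 17, 18, 19, 20, 21, 22, 23, 24, 25, 26, 27}
Set A = {1, 2, 3, 4, 5, 6, 7, 8, 11, 13, 14, 15, 17, 18, 19, 20, 22, 23, 24, 25, 26, 27}
A' = U \ A = elements in U but not in A
Checking each element of U:
1 (in A, exclude), 2 (in A, exclude), 3 (in A, exclude), 4 (in A, exclude), 5 (in A, exclude), 6 (in A, exclude), 7 (in A, exclude), 8 (in A, exclude), 9 (not in A, include), 10 (not in A, include), 11 (in A, exclude), 12 (not in A, include), 13 (in A, exclude), 14 (in A, exclude), 15 (in A, exclude), 16 (not in A, include), 17 (in A, exclude), 18 (in A, exclude), 19 (in A, exclude), 20 (in A, exclude), 21 (not in A, include), 22 (in A, exclude), 23 (in A, exclude), 24 (in A, exclude), 25 (in A, exclude), 26 (in A, exclude), 27 (in A, exclude)
A' = {9, 10, 12, 16, 21}

{9, 10, 12, 16, 21}


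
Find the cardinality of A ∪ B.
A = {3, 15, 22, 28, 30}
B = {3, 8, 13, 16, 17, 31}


Set A = {3, 15, 22, 28, 30}, |A| = 5
Set B = {3, 8, 13, 16, 17, 31}, |B| = 6
A ∩ B = {3}, |A ∩ B| = 1
|A ∪ B| = |A| + |B| - |A ∩ B| = 5 + 6 - 1 = 10

10


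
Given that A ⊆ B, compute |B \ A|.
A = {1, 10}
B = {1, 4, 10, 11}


Set A = {1, 10}, |A| = 2
Set B = {1, 4, 10, 11}, |B| = 4
Since A ⊆ B: B \ A = {4, 11}
|B| - |A| = 4 - 2 = 2

2


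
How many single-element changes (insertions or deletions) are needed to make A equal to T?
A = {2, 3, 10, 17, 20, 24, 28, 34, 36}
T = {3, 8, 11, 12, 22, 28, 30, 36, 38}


Set A = {2, 3, 10, 17, 20, 24, 28, 34, 36}
Set T = {3, 8, 11, 12, 22, 28, 30, 36, 38}
Elements to remove from A (in A, not in T): {2, 10, 17, 20, 24, 34} → 6 removals
Elements to add to A (in T, not in A): {8, 11, 12, 22, 30, 38} → 6 additions
Total edits = 6 + 6 = 12

12


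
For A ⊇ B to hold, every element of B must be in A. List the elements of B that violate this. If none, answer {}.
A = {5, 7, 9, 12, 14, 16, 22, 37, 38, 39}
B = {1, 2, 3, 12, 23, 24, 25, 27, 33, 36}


Set A = {5, 7, 9, 12, 14, 16, 22, 37, 38, 39}
Set B = {1, 2, 3, 12, 23, 24, 25, 27, 33, 36}
Check each element of B against A:
1 ∉ A (include), 2 ∉ A (include), 3 ∉ A (include), 12 ∈ A, 23 ∉ A (include), 24 ∉ A (include), 25 ∉ A (include), 27 ∉ A (include), 33 ∉ A (include), 36 ∉ A (include)
Elements of B not in A: {1, 2, 3, 23, 24, 25, 27, 33, 36}

{1, 2, 3, 23, 24, 25, 27, 33, 36}


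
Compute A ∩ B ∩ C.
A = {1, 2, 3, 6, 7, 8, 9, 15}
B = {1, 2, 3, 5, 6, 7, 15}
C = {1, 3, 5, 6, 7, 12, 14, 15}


Set A = {1, 2, 3, 6, 7, 8, 9, 15}
Set B = {1, 2, 3, 5, 6, 7, 15}
Set C = {1, 3, 5, 6, 7, 12, 14, 15}
First, A ∩ B = {1, 2, 3, 6, 7, 15}
Then, (A ∩ B) ∩ C = {1, 3, 6, 7, 15}

{1, 3, 6, 7, 15}


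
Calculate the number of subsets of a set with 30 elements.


The set has 30 elements.
The power set contains all possible subsets.
|P(A)| = 2^|A| = 2^30 = 1073741824

1073741824


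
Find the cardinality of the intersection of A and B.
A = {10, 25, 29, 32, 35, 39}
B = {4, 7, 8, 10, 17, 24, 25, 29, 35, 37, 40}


Set A = {10, 25, 29, 32, 35, 39}
Set B = {4, 7, 8, 10, 17, 24, 25, 29, 35, 37, 40}
A ∩ B = {10, 25, 29, 35}
|A ∩ B| = 4

4


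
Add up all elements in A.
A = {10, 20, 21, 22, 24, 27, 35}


Set A = {10, 20, 21, 22, 24, 27, 35}
Sum = 10 + 20 + 21 + 22 + 24 + 27 + 35 = 159

159


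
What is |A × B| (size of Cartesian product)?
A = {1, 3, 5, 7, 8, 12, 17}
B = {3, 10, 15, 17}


Set A = {1, 3, 5, 7, 8, 12, 17} has 7 elements.
Set B = {3, 10, 15, 17} has 4 elements.
|A × B| = |A| × |B| = 7 × 4 = 28

28


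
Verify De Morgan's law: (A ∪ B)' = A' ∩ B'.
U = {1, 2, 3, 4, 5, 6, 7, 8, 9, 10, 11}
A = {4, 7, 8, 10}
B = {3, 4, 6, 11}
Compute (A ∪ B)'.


U = {1, 2, 3, 4, 5, 6, 7, 8, 9, 10, 11}
A = {4, 7, 8, 10}, B = {3, 4, 6, 11}
A ∪ B = {3, 4, 6, 7, 8, 10, 11}
(A ∪ B)' = U \ (A ∪ B) = {1, 2, 5, 9}
Verification via A' ∩ B': A' = {1, 2, 3, 5, 6, 9, 11}, B' = {1, 2, 5, 7, 8, 9, 10}
A' ∩ B' = {1, 2, 5, 9} ✓

{1, 2, 5, 9}


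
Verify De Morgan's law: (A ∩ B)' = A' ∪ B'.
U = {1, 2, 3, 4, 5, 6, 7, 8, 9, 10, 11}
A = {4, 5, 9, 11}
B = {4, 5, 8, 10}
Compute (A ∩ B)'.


U = {1, 2, 3, 4, 5, 6, 7, 8, 9, 10, 11}
A = {4, 5, 9, 11}, B = {4, 5, 8, 10}
A ∩ B = {4, 5}
(A ∩ B)' = U \ (A ∩ B) = {1, 2, 3, 6, 7, 8, 9, 10, 11}
Verification via A' ∪ B': A' = {1, 2, 3, 6, 7, 8, 10}, B' = {1, 2, 3, 6, 7, 9, 11}
A' ∪ B' = {1, 2, 3, 6, 7, 8, 9, 10, 11} ✓

{1, 2, 3, 6, 7, 8, 9, 10, 11}


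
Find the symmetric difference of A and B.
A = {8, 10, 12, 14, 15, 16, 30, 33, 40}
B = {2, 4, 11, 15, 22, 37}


Set A = {8, 10, 12, 14, 15, 16, 30, 33, 40}
Set B = {2, 4, 11, 15, 22, 37}
A △ B = (A \ B) ∪ (B \ A)
Elements in A but not B: {8, 10, 12, 14, 16, 30, 33, 40}
Elements in B but not A: {2, 4, 11, 22, 37}
A △ B = {2, 4, 8, 10, 11, 12, 14, 16, 22, 30, 33, 37, 40}

{2, 4, 8, 10, 11, 12, 14, 16, 22, 30, 33, 37, 40}
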